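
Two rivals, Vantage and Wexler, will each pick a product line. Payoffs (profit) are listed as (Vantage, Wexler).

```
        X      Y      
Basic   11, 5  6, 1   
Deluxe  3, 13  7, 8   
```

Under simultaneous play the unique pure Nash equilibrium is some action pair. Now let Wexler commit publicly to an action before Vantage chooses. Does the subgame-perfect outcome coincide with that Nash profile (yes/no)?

Solve by backward induction (Wexler leads).
- X: BR = Basic, leader payoff 5.
- Y: BR = Deluxe, leader payoff 8.
Among 5, 8, the best is 8 at Y. Subgame-perfect outcome: (Deluxe, Y) with payoffs (7, 8).
Now find the simultaneous Nash equilibrium.
Vantage's best replies: X→Basic; Y→Deluxe.
Wexler's best replies: Basic→X; Deluxe→X.
The unique mutual best reply is (Basic, X), giving (11, 5).
Sequential outcome (Deluxe, Y) differs from the Nash profile (Basic, X).

no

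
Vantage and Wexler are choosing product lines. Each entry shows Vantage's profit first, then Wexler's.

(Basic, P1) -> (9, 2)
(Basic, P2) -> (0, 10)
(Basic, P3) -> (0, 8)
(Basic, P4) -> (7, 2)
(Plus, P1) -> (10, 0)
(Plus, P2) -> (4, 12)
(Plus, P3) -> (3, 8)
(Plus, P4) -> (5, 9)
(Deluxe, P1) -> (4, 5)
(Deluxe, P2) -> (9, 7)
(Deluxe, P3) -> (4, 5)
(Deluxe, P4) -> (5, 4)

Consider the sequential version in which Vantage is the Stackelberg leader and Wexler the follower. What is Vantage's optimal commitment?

Wexler best-responds to each possible Vantage move:
- Basic → Wexler plays P2 (best of 2, 10, 8, 2); Vantage gets 0.
- Plus → Wexler plays P2 (best of 0, 12, 8, 9); Vantage gets 4.
- Deluxe → Wexler plays P2 (best of 5, 7, 5, 4); Vantage gets 9.
Among 0, 4, 9, the best is 9 at Deluxe. Subgame-perfect outcome: (Deluxe, P2) with payoffs (9, 7).

Deluxe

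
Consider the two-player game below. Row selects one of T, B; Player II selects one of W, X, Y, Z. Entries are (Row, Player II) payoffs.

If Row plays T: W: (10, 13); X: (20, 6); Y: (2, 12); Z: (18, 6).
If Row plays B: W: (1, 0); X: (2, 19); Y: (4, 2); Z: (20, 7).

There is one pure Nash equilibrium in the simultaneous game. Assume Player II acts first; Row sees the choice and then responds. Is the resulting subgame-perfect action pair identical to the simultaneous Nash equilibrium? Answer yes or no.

Solve by backward induction (Player II leads).
- W: Row compares 10, 1 and picks T; Player II would get 13.
- X: Row compares 20, 2 and picks T; Player II would get 6.
- Y: Row compares 2, 4 and picks B; Player II would get 2.
- Z: Row compares 18, 20 and picks B; Player II would get 7.
Maximizing over 13, 6, 2, 7, Player II chooses W. Subgame-perfect outcome: (T, W) with payoffs (10, 13).
Under simultaneous play:
Row's best replies: W→T; X→T; Y→B; Z→B.
Player II's best replies: T→W; B→X.
Only (T, W) has each player best-responding; Nash payoffs (10, 13).
Sequential outcome (T, W) coincides with the Nash profile (T, W).

yes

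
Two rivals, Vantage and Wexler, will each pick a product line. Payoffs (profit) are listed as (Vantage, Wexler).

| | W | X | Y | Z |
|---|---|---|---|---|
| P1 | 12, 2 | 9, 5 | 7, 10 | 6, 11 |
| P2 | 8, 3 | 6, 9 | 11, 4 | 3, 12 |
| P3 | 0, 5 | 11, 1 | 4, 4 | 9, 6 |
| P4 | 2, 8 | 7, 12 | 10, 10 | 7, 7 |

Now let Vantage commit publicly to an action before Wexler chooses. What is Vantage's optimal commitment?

P3

Wexler best-responds to each possible Vantage move:
- P1 → Wexler plays Z (best of 2, 5, 10, 11); Vantage gets 6.
- P2 → Wexler plays Z (best of 3, 9, 4, 12); Vantage gets 3.
- P3 → Wexler plays Z (best of 5, 1, 4, 6); Vantage gets 9.
- P4 → Wexler plays X (best of 8, 12, 10, 7); Vantage gets 7.
Maximizing over 6, 3, 9, 7, Vantage chooses P3. Subgame-perfect outcome: (P3, Z) with payoffs (9, 6).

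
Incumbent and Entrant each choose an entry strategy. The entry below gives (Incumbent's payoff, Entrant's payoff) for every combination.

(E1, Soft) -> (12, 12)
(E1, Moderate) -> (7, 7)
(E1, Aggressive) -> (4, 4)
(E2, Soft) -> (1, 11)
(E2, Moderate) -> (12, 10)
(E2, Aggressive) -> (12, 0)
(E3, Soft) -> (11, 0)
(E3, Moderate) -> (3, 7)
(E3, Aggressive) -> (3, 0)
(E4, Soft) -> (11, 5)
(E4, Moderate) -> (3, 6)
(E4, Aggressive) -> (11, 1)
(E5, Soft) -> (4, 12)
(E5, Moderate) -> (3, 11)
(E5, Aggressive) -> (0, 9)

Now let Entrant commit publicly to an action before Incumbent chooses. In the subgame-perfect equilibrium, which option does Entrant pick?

Soft

Work backward from Incumbent's decision.
- Soft → Incumbent plays E1 (best of 12, 1, 11, 11, 4); Entrant gets 12.
- Moderate → Incumbent plays E2 (best of 7, 12, 3, 3, 3); Entrant gets 10.
- Aggressive → Incumbent plays E2 (best of 4, 12, 3, 11, 0); Entrant gets 0.
Maximizing over 12, 10, 0, Entrant chooses Soft. Subgame-perfect outcome: (E1, Soft) with payoffs (12, 12).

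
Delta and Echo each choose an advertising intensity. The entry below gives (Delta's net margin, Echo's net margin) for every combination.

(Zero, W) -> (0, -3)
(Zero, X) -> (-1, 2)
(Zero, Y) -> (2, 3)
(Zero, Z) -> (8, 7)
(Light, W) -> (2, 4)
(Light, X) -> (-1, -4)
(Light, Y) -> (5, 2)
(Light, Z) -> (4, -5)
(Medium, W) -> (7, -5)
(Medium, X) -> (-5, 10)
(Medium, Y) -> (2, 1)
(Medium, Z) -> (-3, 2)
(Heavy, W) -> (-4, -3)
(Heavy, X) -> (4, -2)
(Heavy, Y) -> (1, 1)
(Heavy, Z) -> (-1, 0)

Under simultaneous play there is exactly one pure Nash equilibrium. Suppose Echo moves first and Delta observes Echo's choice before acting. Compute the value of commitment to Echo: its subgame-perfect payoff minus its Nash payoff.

0

Solve by backward induction (Echo leads).
- W: BR = Medium, leader payoff -5.
- X: BR = Heavy, leader payoff -2.
- Y: BR = Light, leader payoff 2.
- Z: BR = Zero, leader payoff 7.
Echo's induced payoffs are -5, -2, 2, 7, so Echo commits to Z. Subgame-perfect outcome: (Zero, Z) with payoffs (8, 7).
Now find the simultaneous Nash equilibrium.
Delta's best replies: W→Medium; X→Heavy; Y→Light; Z→Zero.
Echo's best replies: Zero→Z; Light→W; Medium→X; Heavy→Y.
Only (Zero, Z) has each player best-responding; Nash payoffs (8, 7).
Echo's commitment gain: 7 − 7 = 0.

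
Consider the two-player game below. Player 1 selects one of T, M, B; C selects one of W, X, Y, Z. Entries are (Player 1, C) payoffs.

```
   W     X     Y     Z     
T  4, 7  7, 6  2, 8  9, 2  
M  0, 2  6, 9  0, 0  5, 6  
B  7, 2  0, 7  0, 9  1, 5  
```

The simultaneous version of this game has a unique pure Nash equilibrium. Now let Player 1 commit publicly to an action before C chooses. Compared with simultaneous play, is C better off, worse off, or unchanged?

C best-responds to each possible Player 1 move:
- T: BR = Y, leader payoff 2.
- M: BR = X, leader payoff 6.
- B: BR = Y, leader payoff 0.
Among 2, 6, 0, the best is 6 at M. Subgame-perfect outcome: (M, X) with payoffs (6, 9).
For the simultaneous game, intersect best replies.
Player 1's best replies: W→B; X→T; Y→T; Z→T.
C's best replies: T→Y; M→X; B→Y.
The unique mutual best reply is (T, Y), giving (2, 8).
C earns 9 sequentially versus 8 at the Nash outcome: better off.

better off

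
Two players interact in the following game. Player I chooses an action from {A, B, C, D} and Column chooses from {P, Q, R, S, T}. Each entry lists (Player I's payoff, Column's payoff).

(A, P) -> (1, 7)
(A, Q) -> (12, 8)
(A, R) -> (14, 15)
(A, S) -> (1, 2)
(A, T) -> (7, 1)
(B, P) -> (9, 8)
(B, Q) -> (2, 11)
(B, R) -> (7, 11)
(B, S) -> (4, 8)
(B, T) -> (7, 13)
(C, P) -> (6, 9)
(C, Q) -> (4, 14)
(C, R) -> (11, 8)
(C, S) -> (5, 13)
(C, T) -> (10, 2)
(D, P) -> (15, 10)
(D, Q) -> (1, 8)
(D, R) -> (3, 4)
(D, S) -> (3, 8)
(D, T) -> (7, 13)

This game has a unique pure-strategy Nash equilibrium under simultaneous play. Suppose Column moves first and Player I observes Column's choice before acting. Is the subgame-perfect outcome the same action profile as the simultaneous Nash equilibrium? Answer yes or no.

Work backward from Player I's decision.
- P → Player I plays D (best of 1, 9, 6, 15); Column gets 10.
- Q → Player I plays A (best of 12, 2, 4, 1); Column gets 8.
- R → Player I plays A (best of 14, 7, 11, 3); Column gets 15.
- S → Player I plays C (best of 1, 4, 5, 3); Column gets 13.
- T → Player I plays C (best of 7, 7, 10, 7); Column gets 2.
Column's induced payoffs are 10, 8, 15, 13, 2, so Column commits to R. Subgame-perfect outcome: (A, R) with payoffs (14, 15).
Under simultaneous play:
Player I's best replies: P→D; Q→A; R→A; S→C; T→C.
Column's best replies: A→R; B→T; C→Q; D→T.
Only (A, R) has each player best-responding; Nash payoffs (14, 15).
Sequential outcome (A, R) coincides with the Nash profile (A, R).

yes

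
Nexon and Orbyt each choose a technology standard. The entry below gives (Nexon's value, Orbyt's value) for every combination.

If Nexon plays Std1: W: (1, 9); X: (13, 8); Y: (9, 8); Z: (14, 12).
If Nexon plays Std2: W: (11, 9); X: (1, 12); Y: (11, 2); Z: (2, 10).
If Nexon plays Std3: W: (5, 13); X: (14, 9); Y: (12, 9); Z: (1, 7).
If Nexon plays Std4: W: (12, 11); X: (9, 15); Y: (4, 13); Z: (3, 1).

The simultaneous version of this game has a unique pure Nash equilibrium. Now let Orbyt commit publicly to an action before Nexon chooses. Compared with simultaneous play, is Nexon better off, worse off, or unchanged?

Solve by backward induction (Orbyt leads).
- W: BR = Std4, leader payoff 11.
- X: BR = Std3, leader payoff 9.
- Y: BR = Std3, leader payoff 9.
- Z: BR = Std1, leader payoff 12.
Maximizing over 11, 9, 9, 12, Orbyt chooses Z. Subgame-perfect outcome: (Std1, Z) with payoffs (14, 12).
Under simultaneous play:
Nexon's best replies: W→Std4; X→Std3; Y→Std3; Z→Std1.
Orbyt's best replies: Std1→Z; Std2→X; Std3→W; Std4→X.
Only (Std1, Z) has each player best-responding; Nash payoffs (14, 12).
Nexon earns 14 sequentially versus 14 at the Nash outcome: unchanged.

unchanged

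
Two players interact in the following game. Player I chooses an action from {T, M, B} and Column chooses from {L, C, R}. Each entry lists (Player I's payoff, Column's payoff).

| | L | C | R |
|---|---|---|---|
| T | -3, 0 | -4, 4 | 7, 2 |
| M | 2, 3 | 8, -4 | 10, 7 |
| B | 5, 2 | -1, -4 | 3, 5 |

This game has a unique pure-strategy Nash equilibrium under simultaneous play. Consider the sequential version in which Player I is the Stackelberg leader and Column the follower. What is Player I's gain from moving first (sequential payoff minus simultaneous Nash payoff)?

0

Work backward from Column's decision.
- T → Column plays C (best of 0, 4, 2); Player I gets -4.
- M → Column plays R (best of 3, -4, 7); Player I gets 10.
- B → Column plays R (best of 2, -4, 5); Player I gets 3.
Maximizing over -4, 10, 3, Player I chooses M. Subgame-perfect outcome: (M, R) with payoffs (10, 7).
Under simultaneous play:
Player I's best replies: L→B; C→M; R→M.
Column's best replies: T→C; M→R; B→R.
The unique mutual best reply is (M, R), giving (10, 7).
Player I's commitment gain: 10 − 10 = 0.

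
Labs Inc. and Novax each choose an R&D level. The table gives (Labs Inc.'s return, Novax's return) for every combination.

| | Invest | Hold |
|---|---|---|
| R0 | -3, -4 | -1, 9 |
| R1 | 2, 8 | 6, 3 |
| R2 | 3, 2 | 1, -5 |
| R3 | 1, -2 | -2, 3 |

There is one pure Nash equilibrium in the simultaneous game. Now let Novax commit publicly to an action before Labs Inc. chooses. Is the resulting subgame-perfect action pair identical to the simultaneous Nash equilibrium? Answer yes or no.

no

Work backward from Labs Inc.'s decision.
- Invest → Labs Inc. plays R2 (best of -3, 2, 3, 1); Novax gets 2.
- Hold → Labs Inc. plays R1 (best of -1, 6, 1, -2); Novax gets 3.
Novax's induced payoffs are 2, 3, so Novax commits to Hold. Subgame-perfect outcome: (R1, Hold) with payoffs (6, 3).
For the simultaneous game, intersect best replies.
Labs Inc.'s best replies: Invest→R2; Hold→R1.
Novax's best replies: R0→Hold; R1→Invest; R2→Invest; R3→Hold.
Only (R2, Invest) has each player best-responding; Nash payoffs (3, 2).
Sequential outcome (R1, Hold) differs from the Nash profile (R2, Invest).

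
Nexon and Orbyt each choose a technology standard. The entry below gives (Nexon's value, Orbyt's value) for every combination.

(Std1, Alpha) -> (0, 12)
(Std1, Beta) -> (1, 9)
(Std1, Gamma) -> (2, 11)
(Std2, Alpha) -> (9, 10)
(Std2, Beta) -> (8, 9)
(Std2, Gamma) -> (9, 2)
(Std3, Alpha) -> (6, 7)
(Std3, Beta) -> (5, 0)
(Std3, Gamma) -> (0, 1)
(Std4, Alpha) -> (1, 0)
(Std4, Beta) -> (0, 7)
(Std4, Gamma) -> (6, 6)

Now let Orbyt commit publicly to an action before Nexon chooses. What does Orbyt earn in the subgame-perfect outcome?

10

Nexon best-responds to each possible Orbyt move:
- Alpha: BR = Std2, leader payoff 10.
- Beta: BR = Std2, leader payoff 9.
- Gamma: BR = Std2, leader payoff 2.
Among 10, 9, 2, the best is 10 at Alpha. Subgame-perfect outcome: (Std2, Alpha) with payoffs (9, 10).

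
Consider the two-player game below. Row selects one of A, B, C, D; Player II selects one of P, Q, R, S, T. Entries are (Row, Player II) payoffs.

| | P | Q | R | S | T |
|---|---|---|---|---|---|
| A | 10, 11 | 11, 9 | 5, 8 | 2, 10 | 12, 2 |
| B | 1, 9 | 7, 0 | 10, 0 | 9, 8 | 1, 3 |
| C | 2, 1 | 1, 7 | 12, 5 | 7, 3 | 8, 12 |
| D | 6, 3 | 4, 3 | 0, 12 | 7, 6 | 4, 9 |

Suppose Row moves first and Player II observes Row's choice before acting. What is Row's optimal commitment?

A

Backward induction with Row moving first.
- A → Player II plays P (best of 11, 9, 8, 10, 2); Row gets 10.
- B → Player II plays P (best of 9, 0, 0, 8, 3); Row gets 1.
- C → Player II plays T (best of 1, 7, 5, 3, 12); Row gets 8.
- D → Player II plays R (best of 3, 3, 12, 6, 9); Row gets 0.
Maximizing over 10, 1, 8, 0, Row chooses A. Subgame-perfect outcome: (A, P) with payoffs (10, 11).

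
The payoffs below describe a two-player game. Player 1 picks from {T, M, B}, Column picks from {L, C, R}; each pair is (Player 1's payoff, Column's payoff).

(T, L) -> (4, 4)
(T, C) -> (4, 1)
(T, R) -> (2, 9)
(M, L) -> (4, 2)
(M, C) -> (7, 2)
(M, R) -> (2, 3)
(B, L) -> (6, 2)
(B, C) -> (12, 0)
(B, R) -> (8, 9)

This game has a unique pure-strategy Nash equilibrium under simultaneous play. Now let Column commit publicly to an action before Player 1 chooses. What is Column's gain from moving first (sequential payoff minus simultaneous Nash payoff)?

0

Work backward from Player 1's decision.
- L: Player 1 compares 4, 4, 6 and picks B; Column would get 2.
- C: Player 1 compares 4, 7, 12 and picks B; Column would get 0.
- R: Player 1 compares 2, 2, 8 and picks B; Column would get 9.
Maximizing over 2, 0, 9, Column chooses R. Subgame-perfect outcome: (B, R) with payoffs (8, 9).
Under simultaneous play:
Player 1's best replies: L→B; C→B; R→B.
Column's best replies: T→R; M→R; B→R.
Only (B, R) has each player best-responding; Nash payoffs (8, 9).
Column's commitment gain: 9 − 9 = 0.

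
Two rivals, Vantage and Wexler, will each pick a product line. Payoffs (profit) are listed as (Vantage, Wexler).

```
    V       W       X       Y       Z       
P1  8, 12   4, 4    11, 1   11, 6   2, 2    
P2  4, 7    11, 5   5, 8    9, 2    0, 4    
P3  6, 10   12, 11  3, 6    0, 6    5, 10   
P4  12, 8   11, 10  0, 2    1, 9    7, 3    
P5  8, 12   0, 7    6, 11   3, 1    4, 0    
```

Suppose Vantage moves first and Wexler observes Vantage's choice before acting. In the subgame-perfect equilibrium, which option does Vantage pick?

Work backward from Wexler's decision.
- P1 → Wexler plays V (best of 12, 4, 1, 6, 2); Vantage gets 8.
- P2 → Wexler plays X (best of 7, 5, 8, 2, 4); Vantage gets 5.
- P3 → Wexler plays W (best of 10, 11, 6, 6, 10); Vantage gets 12.
- P4 → Wexler plays W (best of 8, 10, 2, 9, 3); Vantage gets 11.
- P5 → Wexler plays V (best of 12, 7, 11, 1, 0); Vantage gets 8.
Maximizing over 8, 5, 12, 11, 8, Vantage chooses P3. Subgame-perfect outcome: (P3, W) with payoffs (12, 11).

P3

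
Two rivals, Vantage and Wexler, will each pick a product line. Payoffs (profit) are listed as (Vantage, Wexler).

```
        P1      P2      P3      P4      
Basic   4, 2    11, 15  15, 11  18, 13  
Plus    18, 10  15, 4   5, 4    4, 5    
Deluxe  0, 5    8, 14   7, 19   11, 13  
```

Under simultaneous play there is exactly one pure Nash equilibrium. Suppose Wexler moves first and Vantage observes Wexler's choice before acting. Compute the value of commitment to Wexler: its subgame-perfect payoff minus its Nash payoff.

Vantage best-responds to each possible Wexler move:
- P1: BR = Plus, leader payoff 10.
- P2: BR = Plus, leader payoff 4.
- P3: BR = Basic, leader payoff 11.
- P4: BR = Basic, leader payoff 13.
Among 10, 4, 11, 13, the best is 13 at P4. Subgame-perfect outcome: (Basic, P4) with payoffs (18, 13).
For the simultaneous game, intersect best replies.
Vantage's best replies: P1→Plus; P2→Plus; P3→Basic; P4→Basic.
Wexler's best replies: Basic→P2; Plus→P1; Deluxe→P3.
Only (Plus, P1) has each player best-responding; Nash payoffs (18, 10).
Wexler's commitment gain: 13 − 10 = 3.

3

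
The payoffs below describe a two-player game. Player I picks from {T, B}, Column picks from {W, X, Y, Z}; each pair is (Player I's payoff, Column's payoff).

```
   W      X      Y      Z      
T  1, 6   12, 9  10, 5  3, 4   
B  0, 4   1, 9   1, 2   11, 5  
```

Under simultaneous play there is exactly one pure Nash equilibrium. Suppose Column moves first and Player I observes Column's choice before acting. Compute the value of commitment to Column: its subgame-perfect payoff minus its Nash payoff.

0

Player I best-responds to each possible Column move:
- W → Player I plays T (best of 1, 0); Column gets 6.
- X → Player I plays T (best of 12, 1); Column gets 9.
- Y → Player I plays T (best of 10, 1); Column gets 5.
- Z → Player I plays B (best of 3, 11); Column gets 5.
Among 6, 9, 5, 5, the best is 9 at X. Subgame-perfect outcome: (T, X) with payoffs (12, 9).
Under simultaneous play:
Player I's best replies: W→T; X→T; Y→T; Z→B.
Column's best replies: T→X; B→X.
Only (T, X) has each player best-responding; Nash payoffs (12, 9).
Column's commitment gain: 9 − 9 = 0.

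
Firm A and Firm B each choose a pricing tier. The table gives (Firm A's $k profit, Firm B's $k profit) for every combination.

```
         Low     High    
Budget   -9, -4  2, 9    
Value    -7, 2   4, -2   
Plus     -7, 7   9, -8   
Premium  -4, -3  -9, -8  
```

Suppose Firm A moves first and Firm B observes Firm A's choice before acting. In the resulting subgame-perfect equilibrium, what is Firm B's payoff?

Backward induction with Firm A moving first.
- Budget → Firm B plays High (best of -4, 9); Firm A gets 2.
- Value → Firm B plays Low (best of 2, -2); Firm A gets -7.
- Plus → Firm B plays Low (best of 7, -8); Firm A gets -7.
- Premium → Firm B plays Low (best of -3, -8); Firm A gets -4.
Maximizing over 2, -7, -7, -4, Firm A chooses Budget. Subgame-perfect outcome: (Budget, High) with payoffs (2, 9).

9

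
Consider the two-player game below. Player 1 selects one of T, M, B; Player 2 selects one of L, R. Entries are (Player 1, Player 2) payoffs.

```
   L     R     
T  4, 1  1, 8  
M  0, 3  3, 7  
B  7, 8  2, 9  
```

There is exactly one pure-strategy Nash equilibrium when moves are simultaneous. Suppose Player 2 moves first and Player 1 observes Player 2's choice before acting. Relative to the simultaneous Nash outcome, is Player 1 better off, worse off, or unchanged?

Player 1 best-responds to each possible Player 2 move:
- L: Player 1 compares 4, 0, 7 and picks B; Player 2 would get 8.
- R: Player 1 compares 1, 3, 2 and picks M; Player 2 would get 7.
Among 8, 7, the best is 8 at L. Subgame-perfect outcome: (B, L) with payoffs (7, 8).
For the simultaneous game, intersect best replies.
Player 1's best replies: L→B; R→M.
Player 2's best replies: T→R; M→R; B→R.
The unique mutual best reply is (M, R), giving (3, 7).
Player 1 earns 7 sequentially versus 3 at the Nash outcome: better off.

better off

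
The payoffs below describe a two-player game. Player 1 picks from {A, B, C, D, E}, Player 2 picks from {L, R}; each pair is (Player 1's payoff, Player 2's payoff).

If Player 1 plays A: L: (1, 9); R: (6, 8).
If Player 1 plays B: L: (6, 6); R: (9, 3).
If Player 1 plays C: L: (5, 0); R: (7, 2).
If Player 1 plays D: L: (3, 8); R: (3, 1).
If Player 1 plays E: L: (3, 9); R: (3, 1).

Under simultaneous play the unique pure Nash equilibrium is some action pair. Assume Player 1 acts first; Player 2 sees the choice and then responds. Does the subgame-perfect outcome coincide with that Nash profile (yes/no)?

no

Player 2 best-responds to each possible Player 1 move:
- A → Player 2 plays L (best of 9, 8); Player 1 gets 1.
- B → Player 2 plays L (best of 6, 3); Player 1 gets 6.
- C → Player 2 plays R (best of 0, 2); Player 1 gets 7.
- D → Player 2 plays L (best of 8, 1); Player 1 gets 3.
- E → Player 2 plays L (best of 9, 1); Player 1 gets 3.
Maximizing over 1, 6, 7, 3, 3, Player 1 chooses C. Subgame-perfect outcome: (C, R) with payoffs (7, 2).
For the simultaneous game, intersect best replies.
Player 1's best replies: L→B; R→B.
Player 2's best replies: A→L; B→L; C→R; D→L; E→L.
Only (B, L) has each player best-responding; Nash payoffs (6, 6).
Sequential outcome (C, R) differs from the Nash profile (B, L).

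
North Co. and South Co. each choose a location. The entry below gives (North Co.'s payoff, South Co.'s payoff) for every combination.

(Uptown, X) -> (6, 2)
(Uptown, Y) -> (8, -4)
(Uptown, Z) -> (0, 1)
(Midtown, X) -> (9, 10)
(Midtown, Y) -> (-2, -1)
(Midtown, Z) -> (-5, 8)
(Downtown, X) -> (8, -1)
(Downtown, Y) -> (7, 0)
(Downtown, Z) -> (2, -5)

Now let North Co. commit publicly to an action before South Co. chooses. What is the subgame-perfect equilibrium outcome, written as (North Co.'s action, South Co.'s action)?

Backward induction with North Co. moving first.
- Uptown: BR = X, leader payoff 6.
- Midtown: BR = X, leader payoff 9.
- Downtown: BR = Y, leader payoff 7.
North Co.'s induced payoffs are 6, 9, 7, so North Co. commits to Midtown. Subgame-perfect outcome: (Midtown, X) with payoffs (9, 10).

(Midtown, X)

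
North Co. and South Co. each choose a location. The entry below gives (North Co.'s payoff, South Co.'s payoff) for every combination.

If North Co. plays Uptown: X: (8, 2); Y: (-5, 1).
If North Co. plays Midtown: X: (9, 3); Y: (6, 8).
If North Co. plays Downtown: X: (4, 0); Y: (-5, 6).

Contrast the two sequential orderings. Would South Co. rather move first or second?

If North Co. leads: South Co.'s best replies are Uptown→X, Midtown→Y, Downtown→Y; North Co.'s induced payoffs 8, 6, -5; outcome (Uptown, X), payoffs (8, 2).
If South Co. leads: North Co.'s best replies are X→Midtown, Y→Midtown; South Co.'s induced payoffs 3, 8; outcome (Midtown, Y), payoffs (6, 8).
South Co. gets 8 moving first and 2 moving second, so South Co. prefers to move first.

first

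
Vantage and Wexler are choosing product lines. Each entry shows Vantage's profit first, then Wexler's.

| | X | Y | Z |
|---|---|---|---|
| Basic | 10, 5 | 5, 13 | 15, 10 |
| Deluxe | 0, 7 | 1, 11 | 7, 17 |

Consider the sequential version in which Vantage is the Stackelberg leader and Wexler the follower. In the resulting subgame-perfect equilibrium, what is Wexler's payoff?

17

Backward induction with Vantage moving first.
- Basic: Wexler compares 5, 13, 10 and picks Y; Vantage would get 5.
- Deluxe: Wexler compares 7, 11, 17 and picks Z; Vantage would get 7.
Vantage's induced payoffs are 5, 7, so Vantage commits to Deluxe. Subgame-perfect outcome: (Deluxe, Z) with payoffs (7, 17).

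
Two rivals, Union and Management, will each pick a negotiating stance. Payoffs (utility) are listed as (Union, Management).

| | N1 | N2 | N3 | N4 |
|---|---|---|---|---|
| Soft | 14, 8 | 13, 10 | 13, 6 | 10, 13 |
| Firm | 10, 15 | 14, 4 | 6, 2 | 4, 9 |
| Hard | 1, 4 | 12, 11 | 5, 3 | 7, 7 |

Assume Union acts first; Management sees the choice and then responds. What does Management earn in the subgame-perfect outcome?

11

Solve by backward induction (Union leads).
- Soft → Management plays N4 (best of 8, 10, 6, 13); Union gets 10.
- Firm → Management plays N1 (best of 15, 4, 2, 9); Union gets 10.
- Hard → Management plays N2 (best of 4, 11, 3, 7); Union gets 12.
Union's induced payoffs are 10, 10, 12, so Union commits to Hard. Subgame-perfect outcome: (Hard, N2) with payoffs (12, 11).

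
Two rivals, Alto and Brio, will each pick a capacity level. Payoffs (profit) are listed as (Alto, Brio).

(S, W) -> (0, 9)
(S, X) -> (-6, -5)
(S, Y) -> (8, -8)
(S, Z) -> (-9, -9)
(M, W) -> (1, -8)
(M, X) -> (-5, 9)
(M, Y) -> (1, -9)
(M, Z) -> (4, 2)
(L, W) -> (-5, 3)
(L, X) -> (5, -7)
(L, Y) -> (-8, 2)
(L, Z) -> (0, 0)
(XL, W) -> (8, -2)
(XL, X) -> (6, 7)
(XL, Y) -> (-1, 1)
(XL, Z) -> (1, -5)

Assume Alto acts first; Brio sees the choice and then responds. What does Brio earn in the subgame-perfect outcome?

7

Backward induction with Alto moving first.
- S: BR = W, leader payoff 0.
- M: BR = X, leader payoff -5.
- L: BR = W, leader payoff -5.
- XL: BR = X, leader payoff 6.
Maximizing over 0, -5, -5, 6, Alto chooses XL. Subgame-perfect outcome: (XL, X) with payoffs (6, 7).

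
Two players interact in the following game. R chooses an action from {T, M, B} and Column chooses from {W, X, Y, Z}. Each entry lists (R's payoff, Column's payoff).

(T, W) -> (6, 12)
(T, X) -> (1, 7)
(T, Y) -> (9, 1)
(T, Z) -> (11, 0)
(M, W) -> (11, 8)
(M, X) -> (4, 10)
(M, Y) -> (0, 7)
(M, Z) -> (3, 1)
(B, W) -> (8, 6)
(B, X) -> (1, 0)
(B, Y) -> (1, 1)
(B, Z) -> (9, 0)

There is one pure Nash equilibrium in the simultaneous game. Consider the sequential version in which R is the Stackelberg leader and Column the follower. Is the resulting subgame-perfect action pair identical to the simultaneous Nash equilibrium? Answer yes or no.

Solve by backward induction (R leads).
- T: Column compares 12, 7, 1, 0 and picks W; R would get 6.
- M: Column compares 8, 10, 7, 1 and picks X; R would get 4.
- B: Column compares 6, 0, 1, 0 and picks W; R would get 8.
Among 6, 4, 8, the best is 8 at B. Subgame-perfect outcome: (B, W) with payoffs (8, 6).
Now find the simultaneous Nash equilibrium.
R's best replies: W→M; X→M; Y→T; Z→T.
Column's best replies: T→W; M→X; B→W.
The unique mutual best reply is (M, X), giving (4, 10).
Sequential outcome (B, W) differs from the Nash profile (M, X).

no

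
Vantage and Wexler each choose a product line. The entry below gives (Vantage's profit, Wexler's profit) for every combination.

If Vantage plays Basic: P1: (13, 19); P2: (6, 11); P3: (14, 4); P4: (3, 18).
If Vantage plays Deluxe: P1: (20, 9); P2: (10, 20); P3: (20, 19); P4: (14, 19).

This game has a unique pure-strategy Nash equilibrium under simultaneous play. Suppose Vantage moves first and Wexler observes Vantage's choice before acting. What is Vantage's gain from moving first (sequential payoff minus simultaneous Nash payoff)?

Work backward from Wexler's decision.
- Basic → Wexler plays P1 (best of 19, 11, 4, 18); Vantage gets 13.
- Deluxe → Wexler plays P2 (best of 9, 20, 19, 19); Vantage gets 10.
Maximizing over 13, 10, Vantage chooses Basic. Subgame-perfect outcome: (Basic, P1) with payoffs (13, 19).
Under simultaneous play:
Vantage's best replies: P1→Deluxe; P2→Deluxe; P3→Deluxe; P4→Deluxe.
Wexler's best replies: Basic→P1; Deluxe→P2.
Only (Deluxe, P2) has each player best-responding; Nash payoffs (10, 20).
Vantage's commitment gain: 13 − 10 = 3.

3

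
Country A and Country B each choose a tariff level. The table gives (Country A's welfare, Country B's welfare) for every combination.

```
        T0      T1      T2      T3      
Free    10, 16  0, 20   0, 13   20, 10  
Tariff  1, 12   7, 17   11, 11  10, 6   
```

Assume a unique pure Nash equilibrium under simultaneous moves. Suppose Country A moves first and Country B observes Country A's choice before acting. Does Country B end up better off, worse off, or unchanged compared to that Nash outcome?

unchanged

Work backward from Country B's decision.
- Free → Country B plays T1 (best of 16, 20, 13, 10); Country A gets 0.
- Tariff → Country B plays T1 (best of 12, 17, 11, 6); Country A gets 7.
Country A's induced payoffs are 0, 7, so Country A commits to Tariff. Subgame-perfect outcome: (Tariff, T1) with payoffs (7, 17).
Now find the simultaneous Nash equilibrium.
Country A's best replies: T0→Free; T1→Tariff; T2→Tariff; T3→Free.
Country B's best replies: Free→T1; Tariff→T1.
Only (Tariff, T1) has each player best-responding; Nash payoffs (7, 17).
Country B earns 17 sequentially versus 17 at the Nash outcome: unchanged.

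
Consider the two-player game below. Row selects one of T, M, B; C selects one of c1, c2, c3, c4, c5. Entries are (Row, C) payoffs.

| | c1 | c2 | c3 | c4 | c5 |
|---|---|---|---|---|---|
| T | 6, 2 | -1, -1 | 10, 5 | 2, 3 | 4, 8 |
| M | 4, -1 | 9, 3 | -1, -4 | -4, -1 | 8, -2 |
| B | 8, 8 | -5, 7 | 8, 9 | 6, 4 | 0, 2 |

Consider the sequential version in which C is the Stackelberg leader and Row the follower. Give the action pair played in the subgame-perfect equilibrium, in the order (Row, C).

Work backward from Row's decision.
- c1: BR = B, leader payoff 8.
- c2: BR = M, leader payoff 3.
- c3: BR = T, leader payoff 5.
- c4: BR = B, leader payoff 4.
- c5: BR = M, leader payoff -2.
C's induced payoffs are 8, 3, 5, 4, -2, so C commits to c1. Subgame-perfect outcome: (B, c1) with payoffs (8, 8).

(B, c1)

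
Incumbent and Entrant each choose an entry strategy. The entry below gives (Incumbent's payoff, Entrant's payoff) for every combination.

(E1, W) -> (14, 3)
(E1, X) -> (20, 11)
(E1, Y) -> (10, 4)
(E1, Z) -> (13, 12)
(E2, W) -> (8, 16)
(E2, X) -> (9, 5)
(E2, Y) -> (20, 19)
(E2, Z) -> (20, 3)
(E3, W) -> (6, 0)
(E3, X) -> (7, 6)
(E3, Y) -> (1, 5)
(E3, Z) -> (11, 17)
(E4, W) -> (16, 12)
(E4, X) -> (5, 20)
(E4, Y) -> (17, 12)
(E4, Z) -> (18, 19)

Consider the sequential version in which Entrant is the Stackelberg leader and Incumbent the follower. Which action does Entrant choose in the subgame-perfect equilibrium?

Backward induction with Entrant moving first.
- W: Incumbent compares 14, 8, 6, 16 and picks E4; Entrant would get 12.
- X: Incumbent compares 20, 9, 7, 5 and picks E1; Entrant would get 11.
- Y: Incumbent compares 10, 20, 1, 17 and picks E2; Entrant would get 19.
- Z: Incumbent compares 13, 20, 11, 18 and picks E2; Entrant would get 3.
Among 12, 11, 19, 3, the best is 19 at Y. Subgame-perfect outcome: (E2, Y) with payoffs (20, 19).

Y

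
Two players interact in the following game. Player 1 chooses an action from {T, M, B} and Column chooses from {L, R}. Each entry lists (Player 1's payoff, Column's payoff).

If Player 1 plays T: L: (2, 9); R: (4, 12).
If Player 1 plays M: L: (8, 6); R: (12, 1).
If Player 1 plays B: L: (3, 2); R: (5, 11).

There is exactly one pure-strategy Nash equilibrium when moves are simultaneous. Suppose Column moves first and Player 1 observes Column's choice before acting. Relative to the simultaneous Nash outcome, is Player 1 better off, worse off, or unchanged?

Player 1 best-responds to each possible Column move:
- L: BR = M, leader payoff 6.
- R: BR = M, leader payoff 1.
Among 6, 1, the best is 6 at L. Subgame-perfect outcome: (M, L) with payoffs (8, 6).
For the simultaneous game, intersect best replies.
Player 1's best replies: L→M; R→M.
Column's best replies: T→R; M→L; B→R.
Only (M, L) has each player best-responding; Nash payoffs (8, 6).
Player 1 earns 8 sequentially versus 8 at the Nash outcome: unchanged.

unchanged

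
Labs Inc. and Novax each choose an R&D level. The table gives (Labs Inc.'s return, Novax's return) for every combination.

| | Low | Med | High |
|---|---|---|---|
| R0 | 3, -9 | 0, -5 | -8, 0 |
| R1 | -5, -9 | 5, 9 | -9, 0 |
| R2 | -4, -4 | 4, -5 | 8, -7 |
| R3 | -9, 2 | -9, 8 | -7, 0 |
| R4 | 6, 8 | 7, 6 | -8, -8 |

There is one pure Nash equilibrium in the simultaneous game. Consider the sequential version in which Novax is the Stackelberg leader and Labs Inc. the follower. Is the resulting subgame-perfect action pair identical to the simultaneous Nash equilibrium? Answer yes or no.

Work backward from Labs Inc.'s decision.
- Low: Labs Inc. compares 3, -5, -4, -9, 6 and picks R4; Novax would get 8.
- Med: Labs Inc. compares 0, 5, 4, -9, 7 and picks R4; Novax would get 6.
- High: Labs Inc. compares -8, -9, 8, -7, -8 and picks R2; Novax would get -7.
Novax's induced payoffs are 8, 6, -7, so Novax commits to Low. Subgame-perfect outcome: (R4, Low) with payoffs (6, 8).
Now find the simultaneous Nash equilibrium.
Labs Inc.'s best replies: Low→R4; Med→R4; High→R2.
Novax's best replies: R0→High; R1→Med; R2→Low; R3→Med; R4→Low.
The unique mutual best reply is (R4, Low), giving (6, 8).
Sequential outcome (R4, Low) coincides with the Nash profile (R4, Low).

yes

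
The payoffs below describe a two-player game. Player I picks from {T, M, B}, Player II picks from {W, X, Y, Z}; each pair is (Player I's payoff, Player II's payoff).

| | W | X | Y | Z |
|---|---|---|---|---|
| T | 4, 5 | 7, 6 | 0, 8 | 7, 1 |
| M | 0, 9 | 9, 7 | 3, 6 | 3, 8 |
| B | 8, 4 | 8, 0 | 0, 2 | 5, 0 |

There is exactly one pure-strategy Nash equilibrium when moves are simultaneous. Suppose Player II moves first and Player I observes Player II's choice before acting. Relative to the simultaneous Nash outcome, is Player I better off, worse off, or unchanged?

Backward induction with Player II moving first.
- W: BR = B, leader payoff 4.
- X: BR = M, leader payoff 7.
- Y: BR = M, leader payoff 6.
- Z: BR = T, leader payoff 1.
Maximizing over 4, 7, 6, 1, Player II chooses X. Subgame-perfect outcome: (M, X) with payoffs (9, 7).
Under simultaneous play:
Player I's best replies: W→B; X→M; Y→M; Z→T.
Player II's best replies: T→Y; M→W; B→W.
Only (B, W) has each player best-responding; Nash payoffs (8, 4).
Player I earns 9 sequentially versus 8 at the Nash outcome: better off.

better off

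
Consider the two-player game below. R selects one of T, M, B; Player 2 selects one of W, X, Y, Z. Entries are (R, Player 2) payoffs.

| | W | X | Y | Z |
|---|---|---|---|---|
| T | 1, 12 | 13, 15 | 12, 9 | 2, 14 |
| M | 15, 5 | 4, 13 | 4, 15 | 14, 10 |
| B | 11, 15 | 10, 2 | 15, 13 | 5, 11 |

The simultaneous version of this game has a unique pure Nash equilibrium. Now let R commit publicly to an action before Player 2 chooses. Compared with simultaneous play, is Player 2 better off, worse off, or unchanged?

Solve by backward induction (R leads).
- T: Player 2 compares 12, 15, 9, 14 and picks X; R would get 13.
- M: Player 2 compares 5, 13, 15, 10 and picks Y; R would get 4.
- B: Player 2 compares 15, 2, 13, 11 and picks W; R would get 11.
Among 13, 4, 11, the best is 13 at T. Subgame-perfect outcome: (T, X) with payoffs (13, 15).
Now find the simultaneous Nash equilibrium.
R's best replies: W→M; X→T; Y→B; Z→M.
Player 2's best replies: T→X; M→Y; B→W.
Only (T, X) has each player best-responding; Nash payoffs (13, 15).
Player 2 earns 15 sequentially versus 15 at the Nash outcome: unchanged.

unchanged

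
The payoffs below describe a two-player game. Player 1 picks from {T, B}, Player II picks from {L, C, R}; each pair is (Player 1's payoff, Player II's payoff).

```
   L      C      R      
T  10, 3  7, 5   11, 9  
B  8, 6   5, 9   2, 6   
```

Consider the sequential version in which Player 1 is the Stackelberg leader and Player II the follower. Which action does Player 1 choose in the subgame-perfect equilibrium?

T

Solve by backward induction (Player 1 leads).
- T: BR = R, leader payoff 11.
- B: BR = C, leader payoff 5.
Maximizing over 11, 5, Player 1 chooses T. Subgame-perfect outcome: (T, R) with payoffs (11, 9).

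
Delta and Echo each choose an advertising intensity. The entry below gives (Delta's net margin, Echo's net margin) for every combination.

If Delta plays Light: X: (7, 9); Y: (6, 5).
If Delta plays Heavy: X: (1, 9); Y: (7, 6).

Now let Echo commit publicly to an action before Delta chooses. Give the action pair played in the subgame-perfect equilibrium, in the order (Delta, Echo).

Backward induction with Echo moving first.
- X: BR = Light, leader payoff 9.
- Y: BR = Heavy, leader payoff 6.
Maximizing over 9, 6, Echo chooses X. Subgame-perfect outcome: (Light, X) with payoffs (7, 9).

(Light, X)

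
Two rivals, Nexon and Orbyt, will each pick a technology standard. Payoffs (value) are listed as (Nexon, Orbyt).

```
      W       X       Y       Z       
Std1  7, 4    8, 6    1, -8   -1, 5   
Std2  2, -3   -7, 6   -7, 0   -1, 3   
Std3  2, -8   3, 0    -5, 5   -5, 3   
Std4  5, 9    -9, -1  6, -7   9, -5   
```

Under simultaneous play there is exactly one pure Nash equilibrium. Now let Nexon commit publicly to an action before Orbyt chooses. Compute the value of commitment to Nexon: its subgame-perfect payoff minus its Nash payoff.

0

Work backward from Orbyt's decision.
- Std1: BR = X, leader payoff 8.
- Std2: BR = X, leader payoff -7.
- Std3: BR = Y, leader payoff -5.
- Std4: BR = W, leader payoff 5.
Maximizing over 8, -7, -5, 5, Nexon chooses Std1. Subgame-perfect outcome: (Std1, X) with payoffs (8, 6).
For the simultaneous game, intersect best replies.
Nexon's best replies: W→Std1; X→Std1; Y→Std4; Z→Std4.
Orbyt's best replies: Std1→X; Std2→X; Std3→Y; Std4→W.
Only (Std1, X) has each player best-responding; Nash payoffs (8, 6).
Nexon's commitment gain: 8 − 8 = 0.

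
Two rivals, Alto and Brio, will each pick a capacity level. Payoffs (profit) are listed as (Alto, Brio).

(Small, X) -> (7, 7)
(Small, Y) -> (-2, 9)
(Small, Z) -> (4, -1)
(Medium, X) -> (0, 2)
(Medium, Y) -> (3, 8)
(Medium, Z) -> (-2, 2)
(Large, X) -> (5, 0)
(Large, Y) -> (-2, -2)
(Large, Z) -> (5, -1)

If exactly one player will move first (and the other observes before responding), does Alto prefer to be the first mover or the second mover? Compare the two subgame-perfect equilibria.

first

If Alto leads: Brio's best replies are Small→Y, Medium→Y, Large→X; Alto's induced payoffs -2, 3, 5; outcome (Large, X), payoffs (5, 0).
If Brio leads: Alto's best replies are X→Small, Y→Medium, Z→Large; Brio's induced payoffs 7, 8, -1; outcome (Medium, Y), payoffs (3, 8).
Alto gets 5 moving first and 3 moving second, so Alto prefers to move first.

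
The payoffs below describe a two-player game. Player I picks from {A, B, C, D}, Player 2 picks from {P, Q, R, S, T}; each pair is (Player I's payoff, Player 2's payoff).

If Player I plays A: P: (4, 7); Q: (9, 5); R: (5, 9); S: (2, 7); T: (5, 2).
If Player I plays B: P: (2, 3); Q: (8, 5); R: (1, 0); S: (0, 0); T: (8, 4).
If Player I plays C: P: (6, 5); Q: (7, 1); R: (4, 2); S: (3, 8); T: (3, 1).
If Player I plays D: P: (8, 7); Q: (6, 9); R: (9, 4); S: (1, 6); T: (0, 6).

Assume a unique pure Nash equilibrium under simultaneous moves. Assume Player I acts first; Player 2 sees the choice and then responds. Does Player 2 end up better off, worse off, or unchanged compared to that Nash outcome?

Backward induction with Player I moving first.
- A: BR = R, leader payoff 5.
- B: BR = Q, leader payoff 8.
- C: BR = S, leader payoff 3.
- D: BR = Q, leader payoff 6.
Player I's induced payoffs are 5, 8, 3, 6, so Player I commits to B. Subgame-perfect outcome: (B, Q) with payoffs (8, 5).
Under simultaneous play:
Player I's best replies: P→D; Q→A; R→D; S→C; T→B.
Player 2's best replies: A→R; B→Q; C→S; D→Q.
Only (C, S) has each player best-responding; Nash payoffs (3, 8).
Player 2 earns 5 sequentially versus 8 at the Nash outcome: worse off.

worse off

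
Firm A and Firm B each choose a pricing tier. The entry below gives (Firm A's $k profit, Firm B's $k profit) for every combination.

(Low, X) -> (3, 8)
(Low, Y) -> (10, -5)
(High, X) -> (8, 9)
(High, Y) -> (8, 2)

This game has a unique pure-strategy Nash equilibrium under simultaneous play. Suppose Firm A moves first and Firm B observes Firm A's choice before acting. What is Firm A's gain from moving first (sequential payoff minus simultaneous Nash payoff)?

0

Solve by backward induction (Firm A leads).
- Low → Firm B plays X (best of 8, -5); Firm A gets 3.
- High → Firm B plays X (best of 9, 2); Firm A gets 8.
Among 3, 8, the best is 8 at High. Subgame-perfect outcome: (High, X) with payoffs (8, 9).
Now find the simultaneous Nash equilibrium.
Firm A's best replies: X→High; Y→Low.
Firm B's best replies: Low→X; High→X.
Only (High, X) has each player best-responding; Nash payoffs (8, 9).
Firm A's commitment gain: 8 − 8 = 0.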